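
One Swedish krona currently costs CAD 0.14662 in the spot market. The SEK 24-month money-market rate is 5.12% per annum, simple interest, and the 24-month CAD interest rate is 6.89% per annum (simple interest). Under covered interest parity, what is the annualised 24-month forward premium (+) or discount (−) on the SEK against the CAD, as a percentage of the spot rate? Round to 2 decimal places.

T = 2 years.
No-arbitrage forward: 0.14662 × 1.137800 / 1.102400 = 0.15132823 CAD/SEK.
Annualised premium = (F − S)/S × (1/T) = (0.15132823 − 0.14662)/0.14662 ÷ 2 = 1.61%.

+1.61%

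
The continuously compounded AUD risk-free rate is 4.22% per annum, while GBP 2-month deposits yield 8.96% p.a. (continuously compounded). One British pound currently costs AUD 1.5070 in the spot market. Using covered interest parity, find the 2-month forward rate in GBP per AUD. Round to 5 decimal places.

T = 2/12 years.
AUD growth factor: e^(0.0422×2/12) = 1.0070581.
Growth of 1 GBP over T: e^(0.0896×2/12) = 1.0150454.
So F = 1.507 × 1.0070581 / 1.0150454 = 1.495142 (AUD/GBP).
Invert for GBP per AUD: 1 / 1.495142 = 0.66883.

0.66883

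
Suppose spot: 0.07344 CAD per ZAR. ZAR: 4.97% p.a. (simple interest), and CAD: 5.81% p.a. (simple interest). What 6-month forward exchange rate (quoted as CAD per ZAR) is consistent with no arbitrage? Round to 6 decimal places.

0.073741

T = 6/12 years.
Growth of 1 CAD over T: 1 + 0.0581×6/12 = 1.029050.
Growth of 1 ZAR over T: 1 + 0.0497×6/12 = 1.024850.
CIP: F = S · (grow CAD)/(grow ZAR) = 0.07344 × 1.029050/1.024850 = 0.07374097 CAD per ZAR.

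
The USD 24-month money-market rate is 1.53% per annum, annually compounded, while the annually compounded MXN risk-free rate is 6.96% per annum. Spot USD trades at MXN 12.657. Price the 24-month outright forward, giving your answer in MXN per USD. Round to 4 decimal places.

14.0470

T = 2 years.
MXN growth factor: (1 + 0.0696)^2 = 1.14404416.
Growth of 1 USD over T: (1 + 0.0153)^2 = 1.03083409.
CIP: F = S · (grow MXN)/(grow USD) = 12.657 × 1.14404416/1.03083409 = 14.047039 MXN per USD.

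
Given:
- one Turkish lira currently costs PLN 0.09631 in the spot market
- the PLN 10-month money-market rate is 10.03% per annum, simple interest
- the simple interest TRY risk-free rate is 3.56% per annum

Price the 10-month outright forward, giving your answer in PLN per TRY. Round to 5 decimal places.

T = 10/12 years.
PLN growth factor: 1 + 0.1003×10/12 = 1.0835833.
TRY accumulates by 1 + 0.0356×10/12 = 1.0296667.
Forward (PLN per TRY) = 0.09631 × 1.0835833 / 1.0296667 = 0.1013531.

0.10135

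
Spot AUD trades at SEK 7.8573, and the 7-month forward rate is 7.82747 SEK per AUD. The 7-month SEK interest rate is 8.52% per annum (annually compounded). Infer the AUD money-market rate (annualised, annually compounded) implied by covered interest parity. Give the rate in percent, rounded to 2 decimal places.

9.23%

T = 7/12 years.
CIP gives F = S · g_SEK/g_AUD, so g_SEK/g_AUD = 7.82747/7.8573 = 0.9962035.
The SEK side grows by (1 + 0.0852)^(7/12) = 1.0488516.
That pins the AUD growth at 1.0528487.
r = 1.0528487^(12/7) − 1 = 0.092299 → 9.23%.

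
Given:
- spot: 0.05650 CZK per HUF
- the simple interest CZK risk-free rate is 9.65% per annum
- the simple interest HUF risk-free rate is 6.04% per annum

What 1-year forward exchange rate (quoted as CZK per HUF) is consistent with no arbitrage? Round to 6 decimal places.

T = 1 year.
CZK growth factor: 1 + 0.0965×1 = 1.096500.
Growth of 1 HUF over T: 1 + 0.0604×1 = 1.060400.
Forward (CZK per HUF) = 0.0565 × 1.096500 / 1.060400 = 0.05842347.

0.058423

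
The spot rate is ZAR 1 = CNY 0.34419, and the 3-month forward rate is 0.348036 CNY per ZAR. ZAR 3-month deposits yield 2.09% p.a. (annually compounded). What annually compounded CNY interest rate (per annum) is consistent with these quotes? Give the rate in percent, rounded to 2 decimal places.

T = 3/12 years.
CIP gives F = S · g_CNY/g_ZAR, so g_CNY/g_ZAR = 0.348036/0.34419 = 1.0111741.
ZAR growth factor: (1 + 0.0209)^(3/12) = 1.0051845.
Hence g_CNY = 1.0164165.
r = 1.0164165^(12/3) − 1 = 0.067301 → 6.73%.

6.73%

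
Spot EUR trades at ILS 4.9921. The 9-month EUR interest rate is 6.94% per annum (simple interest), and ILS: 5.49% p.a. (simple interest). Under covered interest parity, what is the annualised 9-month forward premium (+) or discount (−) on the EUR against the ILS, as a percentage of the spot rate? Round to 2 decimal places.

T = 9/12 years.
No-arbitrage forward: 4.9921 × 1.041175 / 1.052050 = 4.9404969 ILS/EUR.
(F − S)/S ÷ T = (4.9404969 − 4.9921)/4.9921/(9/12) = -0.013783 → -1.38%.

-1.38%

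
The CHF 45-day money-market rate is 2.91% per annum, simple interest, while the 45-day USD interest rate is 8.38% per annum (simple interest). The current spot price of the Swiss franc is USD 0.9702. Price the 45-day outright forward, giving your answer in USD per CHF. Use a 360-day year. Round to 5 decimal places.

T = 45/360 years.
USD accumulates by 1 + 0.0838×45/360 = 1.010475.
CHF accumulates by 1 + 0.0291×45/360 = 1.0036375.
So F = 0.9702 × 1.010475 / 1.0036375 = 0.9768097 (USD/CHF).

0.97681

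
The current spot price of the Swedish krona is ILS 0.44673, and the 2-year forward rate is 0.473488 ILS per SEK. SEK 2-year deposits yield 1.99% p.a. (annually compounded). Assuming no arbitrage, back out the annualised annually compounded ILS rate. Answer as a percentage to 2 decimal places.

5.00%

T = 2 years.
F/S = 0.473488/0.44673 = 1.0598975 = (growth of ILS) / (growth of SEK).
SEK growth factor: (1 + 0.0199)^2 = 1.040196.
So the ILS growth factor = 1.1025011.
Annualise: 1.1025011^(1/2) − 1 = 0.050001 = 5.00%.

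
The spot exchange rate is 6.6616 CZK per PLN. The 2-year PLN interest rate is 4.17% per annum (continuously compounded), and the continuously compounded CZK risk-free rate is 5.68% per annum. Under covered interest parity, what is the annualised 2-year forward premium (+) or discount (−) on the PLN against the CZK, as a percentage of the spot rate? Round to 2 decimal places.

T = 2 years.
No-arbitrage forward: 6.6616 × 1.1203039 / 1.0869765 = 6.8658489 CZK/PLN.
Annualised premium = (F − S)/S × (1/T) = (6.8658489 − 6.6616)/6.6616 ÷ 2 = 1.53%.

+1.53%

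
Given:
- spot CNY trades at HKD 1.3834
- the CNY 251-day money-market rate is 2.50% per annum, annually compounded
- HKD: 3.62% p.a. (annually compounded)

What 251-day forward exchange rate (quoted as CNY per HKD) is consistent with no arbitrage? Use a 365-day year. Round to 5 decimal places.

0.71747

T = 251/365 years.
Growth of 1 HKD over T: (1 + 0.0362)^(251/365) = 1.0247552.
Growth of 1 CNY over T: (1 + 0.0250)^(251/365) = 1.0171254.
So F = 1.3834 × 1.0247552 / 1.0171254 = 1.393777 (HKD/CNY).
Invert for CNY per HKD: 1 / 1.393777 = 0.71747.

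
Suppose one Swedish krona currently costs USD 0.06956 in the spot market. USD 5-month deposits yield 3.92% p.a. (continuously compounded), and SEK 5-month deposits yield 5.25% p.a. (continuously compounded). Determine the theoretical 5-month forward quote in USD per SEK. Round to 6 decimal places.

T = 5/12 years.
USD growth factor: e^(0.0392×5/12) = 1.0164675.
SEK growth factor: e^(0.0525×5/12) = 1.022116.
Forward (USD per SEK) = 0.06956 × 1.0164675 / 1.022116 = 0.06917559.

0.069176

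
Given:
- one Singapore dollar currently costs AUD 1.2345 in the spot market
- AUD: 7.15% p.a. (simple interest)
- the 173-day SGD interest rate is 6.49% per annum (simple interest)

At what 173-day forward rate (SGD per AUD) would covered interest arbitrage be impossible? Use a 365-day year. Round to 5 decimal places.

T = 173/365 years.
Growth of 1 AUD over T: 1 + 0.0715×173/365 = 1.033889.
SGD growth factor: 1 + 0.0649×173/365 = 1.0307608.
Forward (AUD per SGD) = 1.2345 × 1.033889 / 1.0307608 = 1.238247.
Invert for SGD per AUD: 1 / 1.238247 = 0.80759.

0.80759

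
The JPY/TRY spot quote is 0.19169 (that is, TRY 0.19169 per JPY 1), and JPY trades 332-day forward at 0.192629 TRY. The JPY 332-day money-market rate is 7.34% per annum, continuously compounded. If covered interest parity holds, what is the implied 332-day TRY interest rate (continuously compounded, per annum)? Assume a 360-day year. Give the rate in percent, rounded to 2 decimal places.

7.87%

T = 332/360 years.
By CIP, F/S equals the TRY-to-JPY growth ratio: 0.192629/0.19169 = 1.0048985.
The JPY side grows by e^(0.0734×332/360) = 1.0700347.
That pins the TRY growth at 1.0752763.
r = ln(1.0752763)/(332/360) = 0.078699 → 7.87%.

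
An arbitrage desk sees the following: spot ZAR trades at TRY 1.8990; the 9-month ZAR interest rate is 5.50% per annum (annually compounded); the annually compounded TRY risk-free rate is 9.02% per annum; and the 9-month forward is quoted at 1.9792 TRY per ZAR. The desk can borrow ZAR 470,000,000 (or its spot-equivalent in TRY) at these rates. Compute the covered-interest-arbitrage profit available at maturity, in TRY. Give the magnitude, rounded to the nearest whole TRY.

TRY 16,084,566

T = 9/12 years.
Keep in ZAR, deliver into the forward: 470,000,000·1.04097271113·1.9792 = TRY 968,337,799.24.
Swap to TRY now, deposit: 470,000,000·1.8990·1.06691453877 = TRY 952,253,233.29.
The quoted forward overvalues ZAR, so borrow TRY, buy ZAR at spot, deposit the ZAR at 5.50%, and sell the proceeds forward at 1.9792.
The gap between the two covered legs is TRY 16,084,566.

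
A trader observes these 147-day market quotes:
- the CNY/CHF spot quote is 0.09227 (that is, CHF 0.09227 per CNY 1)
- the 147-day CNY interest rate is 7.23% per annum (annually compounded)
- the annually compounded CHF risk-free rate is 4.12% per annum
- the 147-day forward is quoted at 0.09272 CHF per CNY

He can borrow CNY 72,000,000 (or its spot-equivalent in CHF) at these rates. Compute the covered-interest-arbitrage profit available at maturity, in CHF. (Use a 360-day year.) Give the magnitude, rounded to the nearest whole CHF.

CHF 114,995

T = 147/360 years.
Route A — deposit CNY, sell forward: 72,000,000 × 1.028914194 × 0.09272 = CHF 6,868,866.53.
Route B — convert at spot, deposit CHF: 72,000,000 × 0.09227 × 1.016622651 = CHF 6,753,871.58.
The quoted forward overvalues CNY, so borrow CHF, buy CNY at spot, deposit the CNY at 7.23%, and sell the proceeds forward at 0.09272.
Arbitrage profit = |6,868,866.53 − 6,753,871.58| = CHF 114,995.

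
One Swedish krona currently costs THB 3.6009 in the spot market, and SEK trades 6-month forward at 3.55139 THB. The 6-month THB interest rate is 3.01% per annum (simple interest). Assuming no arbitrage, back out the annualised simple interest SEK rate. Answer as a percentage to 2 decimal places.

5.84%

T = 6/12 years.
F/S = 3.55139/3.6009 = 0.9862507 = (growth of THB) / (growth of SEK).
The THB side grows by 1 + 0.0301×6/12 = 1.015050.
That pins the SEK growth at 1.0292008.
(1.0292008 − 1)/T = 0.058402, i.e. 5.84%.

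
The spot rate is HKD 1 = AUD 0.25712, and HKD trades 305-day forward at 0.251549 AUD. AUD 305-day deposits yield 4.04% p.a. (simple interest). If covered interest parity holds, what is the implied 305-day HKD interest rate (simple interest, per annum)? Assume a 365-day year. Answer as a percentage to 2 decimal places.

6.78%

T = 305/365 years.
CIP gives F = S · g_AUD/g_HKD, so g_AUD/g_HKD = 0.251549/0.25712 = 0.9783331.
AUD growth factor: 1 + 0.0404×305/365 = 1.0337589.
That pins the HKD growth at 1.0566533.
(1.0566533 − 1)/T = 0.067798, i.e. 6.78%.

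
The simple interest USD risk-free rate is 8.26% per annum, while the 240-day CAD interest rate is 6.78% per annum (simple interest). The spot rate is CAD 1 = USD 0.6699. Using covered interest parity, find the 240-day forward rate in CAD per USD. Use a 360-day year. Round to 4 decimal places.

1.4788

T = 240/360 years.
USD accumulates by 1 + 0.0826×240/360 = 1.0550667.
CAD growth factor: 1 + 0.0678×240/360 = 1.045200.
So F = 0.6699 × 1.0550667 / 1.045200 = 0.6762239 (USD/CAD).
Quoted the other way: 1/0.6762239 = 1.4788 CAD per USD.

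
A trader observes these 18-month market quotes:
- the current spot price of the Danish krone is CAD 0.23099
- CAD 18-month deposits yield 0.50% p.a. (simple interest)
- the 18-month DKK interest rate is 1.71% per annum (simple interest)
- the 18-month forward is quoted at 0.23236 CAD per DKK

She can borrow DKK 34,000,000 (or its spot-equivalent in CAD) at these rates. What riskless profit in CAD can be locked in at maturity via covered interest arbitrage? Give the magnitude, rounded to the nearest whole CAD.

CAD 190,319

T = 18/12 years.
Invest the DKK and cover forward: 34,000,000 × 1.025650 × 0.23236 = CAD 8,102,881.16.
Convert at spot and invest in CAD: 34,000,000 × 0.23099 × 1.007500 = CAD 7,912,562.45.
The quoted forward overvalues DKK, so borrow CAD, buy DKK at spot, deposit the DKK at 1.71%, and sell the proceeds forward at 0.23236.
The gap between the two covered legs is CAD 190,319.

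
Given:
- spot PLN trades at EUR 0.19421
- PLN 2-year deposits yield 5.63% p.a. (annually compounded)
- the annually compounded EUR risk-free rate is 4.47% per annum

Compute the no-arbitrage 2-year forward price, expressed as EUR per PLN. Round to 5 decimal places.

0.18997

T = 2 years.
Growth of 1 EUR over T: (1 + 0.0447)^2 = 1.0913981.
PLN growth factor: (1 + 0.0563)^2 = 1.1157697.
Forward (EUR per PLN) = 0.19421 × 1.0913981 / 1.1157697 = 0.1899679.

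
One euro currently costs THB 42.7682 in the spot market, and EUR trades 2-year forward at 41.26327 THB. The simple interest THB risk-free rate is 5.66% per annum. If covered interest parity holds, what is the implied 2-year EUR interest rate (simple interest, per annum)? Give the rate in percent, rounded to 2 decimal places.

T = 2 years.
F/S = 41.26327/42.7682 = 0.9648119 = (growth of THB) / (growth of EUR).
THB growth factor: 1 + 0.0566×2 = 1.113200.
Hence g_EUR = 1.153800.
(1.153800 − 1)/T = 0.076900, i.e. 7.69%.

7.69%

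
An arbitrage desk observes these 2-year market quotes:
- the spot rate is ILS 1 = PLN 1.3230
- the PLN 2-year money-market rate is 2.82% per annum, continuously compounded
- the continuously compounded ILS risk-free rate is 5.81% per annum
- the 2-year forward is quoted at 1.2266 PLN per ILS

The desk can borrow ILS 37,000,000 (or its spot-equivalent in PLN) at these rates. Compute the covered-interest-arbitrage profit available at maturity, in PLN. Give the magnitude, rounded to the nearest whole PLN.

PLN 814,713

T = 2 years.
Route A — deposit ILS, sell forward: 37,000,000 × 1.1232204938 × 1.2266 = PLN 50,976,463.53.
Route B — convert at spot, deposit PLN: 37,000,000 × 1.3230 × 1.0580208074 = PLN 51,791,176.54.
The quoted forward undervalues ILS, so borrow ILS, convert to PLN at spot, deposit the PLN at 2.82%, and buy ILS forward at 1.2266 to cover the loan.
The gap between the two covered legs is PLN 814,713.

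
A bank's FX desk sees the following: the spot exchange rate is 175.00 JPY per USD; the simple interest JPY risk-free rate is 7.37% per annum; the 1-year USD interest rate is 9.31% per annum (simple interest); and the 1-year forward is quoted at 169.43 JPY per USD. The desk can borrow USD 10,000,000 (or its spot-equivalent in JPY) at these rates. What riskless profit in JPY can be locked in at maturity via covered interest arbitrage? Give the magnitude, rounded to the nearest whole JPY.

JPY 26,935,670

T = 1 year.
Keep in USD, deliver into the forward: 10,000,000·1.093100·169.43 = JPY 1,852,039,330.00.
Swap to JPY now, deposit: 10,000,000·175.00·1.073700 = JPY 1,878,975,000.00.
The quoted forward undervalues USD, so borrow USD, convert to JPY at spot, deposit the JPY at 7.37%, and buy USD forward at 169.43 to cover the loan.
Profit = 1,878,975,000.00 − 1,852,039,330.00 = JPY 26,935,670.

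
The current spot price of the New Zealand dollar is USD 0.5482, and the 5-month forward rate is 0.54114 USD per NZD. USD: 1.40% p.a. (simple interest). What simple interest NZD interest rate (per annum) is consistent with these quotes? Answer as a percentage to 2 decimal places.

T = 5/12 years.
F/S = 0.54114/0.5482 = 0.9871215 = (growth of USD) / (growth of NZD).
The USD side grows by 1 + 0.0140×5/12 = 1.0058333.
Hence g_NZD = 1.0189559.
(1.0189559 − 1)/T = 0.045494, i.e. 4.55%.

4.55%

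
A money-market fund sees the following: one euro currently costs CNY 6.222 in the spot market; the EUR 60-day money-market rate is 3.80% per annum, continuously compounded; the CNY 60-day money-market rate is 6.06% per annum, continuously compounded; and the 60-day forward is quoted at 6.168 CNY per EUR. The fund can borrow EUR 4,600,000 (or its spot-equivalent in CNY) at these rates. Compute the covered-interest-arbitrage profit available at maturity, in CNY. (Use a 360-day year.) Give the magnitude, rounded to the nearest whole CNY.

CNY 358,674

T = 60/360 years.
Keep in EUR, deliver into the forward: 4,600,000·1.0063534313·6.168 = CNY 28,553,064.64.
Swap to CNY now, deposit: 4,600,000·6.222·1.0101511772 = CNY 28,911,738.87.
The quoted forward undervalues EUR, so borrow EUR, convert to CNY at spot, deposit the CNY at 6.06%, and buy EUR forward at 6.168 to cover the loan.
Arbitrage profit = |28,553,064.64 − 28,911,738.87| = CNY 358,674.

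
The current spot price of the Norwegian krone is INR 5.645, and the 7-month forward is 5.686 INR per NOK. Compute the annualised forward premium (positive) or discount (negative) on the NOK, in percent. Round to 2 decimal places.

T = 7/12 years.
NOK trades forward at +0.72631% vs spot over the period.
×(1/T) gives 1.25% p.a.

+1.25%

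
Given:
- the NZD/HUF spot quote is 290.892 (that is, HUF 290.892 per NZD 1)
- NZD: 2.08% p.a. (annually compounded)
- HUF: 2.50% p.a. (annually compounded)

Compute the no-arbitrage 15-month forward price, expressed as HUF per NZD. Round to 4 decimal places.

T = 15/12 years.
HUF accumulates by (1 + 0.0250)^(15/12) = 1.031347052.
NZD growth factor: (1 + 0.0208)^(15/12) = 1.026067252.
Forward (HUF per NZD) = 290.892 × 1.031347052 / 1.026067252 = 292.388833.

292.3888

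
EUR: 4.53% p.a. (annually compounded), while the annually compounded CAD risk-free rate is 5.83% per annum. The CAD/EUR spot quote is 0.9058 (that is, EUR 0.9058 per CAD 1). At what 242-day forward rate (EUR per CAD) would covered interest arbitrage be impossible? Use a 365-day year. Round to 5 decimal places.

T = 242/365 years.
EUR growth factor: (1 + 0.0453)^(242/365) = 1.0298098.
CAD growth factor: (1 + 0.0583)^(242/365) = 1.0382835.
Forward (EUR per CAD) = 0.9058 × 1.0298098 / 1.0382835 = 0.8984075.

0.89841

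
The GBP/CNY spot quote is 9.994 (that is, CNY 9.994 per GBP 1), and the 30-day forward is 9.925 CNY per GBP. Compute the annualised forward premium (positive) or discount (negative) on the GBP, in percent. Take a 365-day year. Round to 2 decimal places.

T = 30/365 years.
Period premium: (9.925 − 9.994)/9.994 = -0.0069041.
×(1/T) gives -8.40% p.a.

-8.40%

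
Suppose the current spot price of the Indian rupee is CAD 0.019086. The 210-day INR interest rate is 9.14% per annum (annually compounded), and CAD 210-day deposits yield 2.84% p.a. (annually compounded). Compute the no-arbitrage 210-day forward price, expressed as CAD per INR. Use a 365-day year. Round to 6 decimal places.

0.018444

T = 210/365 years.
Growth of 1 CAD over T: (1 + 0.0284)^(210/365) = 1.0162425.
Growth of 1 INR over T: (1 + 0.0914)^(210/365) = 1.0516078.
CIP: F = S · (grow CAD)/(grow INR) = 0.019086 × 1.0162425/1.0516078 = 0.01844414 CAD per INR.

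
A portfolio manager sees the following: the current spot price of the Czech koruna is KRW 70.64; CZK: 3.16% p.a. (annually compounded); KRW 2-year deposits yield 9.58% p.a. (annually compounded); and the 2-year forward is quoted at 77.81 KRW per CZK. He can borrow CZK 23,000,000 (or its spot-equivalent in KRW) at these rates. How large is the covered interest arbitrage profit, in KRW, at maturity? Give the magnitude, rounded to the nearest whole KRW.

KRW 46,405,778

T = 2 years.
Invest the CZK and cover forward: 23,000,000 × 1.06419856 × 77.81 = KRW 1,904,521,668.93.
Convert at spot and invest in KRW: 23,000,000 × 70.64 × 1.20077764 = KRW 1,950,927,447.26.
The quoted forward undervalues CZK, so borrow CZK, convert to KRW at spot, deposit the KRW at 9.58%, and buy CZK forward at 77.81 to cover the loan.
The gap between the two covered legs is KRW 46,405,778.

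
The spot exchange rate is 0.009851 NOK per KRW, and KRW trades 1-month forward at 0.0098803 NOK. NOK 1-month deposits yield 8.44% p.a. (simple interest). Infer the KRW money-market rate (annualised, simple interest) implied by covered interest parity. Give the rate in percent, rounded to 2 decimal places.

T = 1/12 years.
By CIP, F/S equals the NOK-to-KRW growth ratio: 0.0098803/0.009851 = 1.0029743.
NOK growth factor: 1 + 0.0844×1/12 = 1.0070333.
Hence g_KRW = 1.004047.
r = (1.004047 − 1)/(1/12) = 0.048564 → 4.86%.

4.86%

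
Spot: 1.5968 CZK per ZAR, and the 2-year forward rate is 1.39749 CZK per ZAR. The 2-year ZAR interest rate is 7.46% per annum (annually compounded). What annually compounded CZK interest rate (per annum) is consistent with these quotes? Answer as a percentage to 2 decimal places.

T = 2 years.
F/S = 1.39749/1.5968 = 0.8751816 = (growth of CZK) / (growth of ZAR).
ZAR growth factor: (1 + 0.0746)^2 = 1.1547652.
That pins the CZK growth at 1.0106293.
Annualise: 1.0106293^(1/2) − 1 = 0.005301 = 0.53%.

0.53%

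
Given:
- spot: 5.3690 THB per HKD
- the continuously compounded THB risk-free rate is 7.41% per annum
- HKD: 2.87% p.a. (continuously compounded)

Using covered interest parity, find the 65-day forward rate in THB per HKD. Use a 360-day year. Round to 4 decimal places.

T = 65/360 years.
THB accumulates by e^(0.0741×65/360) = 1.0134691.
HKD growth factor: e^(0.0287×65/360) = 1.0051954.
Forward (THB per HKD) = 5.369 × 1.0134691 / 1.0051954 = 5.413192.

5.4132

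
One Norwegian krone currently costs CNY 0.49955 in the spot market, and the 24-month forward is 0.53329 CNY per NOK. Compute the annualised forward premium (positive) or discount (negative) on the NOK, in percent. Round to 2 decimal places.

+3.38%

T = 2 years.
NOK trades forward at +6.75408% vs spot over the period.
Annualise by dividing by T: 0.0675408 / 2 = 0.033770 → 3.38%.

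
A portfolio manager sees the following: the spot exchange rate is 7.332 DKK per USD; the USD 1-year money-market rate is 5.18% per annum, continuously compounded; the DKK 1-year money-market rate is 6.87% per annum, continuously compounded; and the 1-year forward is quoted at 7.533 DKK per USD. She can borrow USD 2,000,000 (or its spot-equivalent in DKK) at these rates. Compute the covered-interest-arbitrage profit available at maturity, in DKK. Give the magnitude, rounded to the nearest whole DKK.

T = 1 year.
Invest the USD and cover forward: 2,000,000 × 1.0531650884 × 7.533 = DKK 15,866,985.22.
Convert at spot and invest in DKK: 2,000,000 × 7.332 × 1.0711148265 = DKK 15,706,827.82.
The quoted forward overvalues USD, so borrow DKK, buy USD at spot, deposit the USD at 5.18%, and sell the proceeds forward at 7.533.
The gap between the two covered legs is DKK 160,157.

DKK 160,157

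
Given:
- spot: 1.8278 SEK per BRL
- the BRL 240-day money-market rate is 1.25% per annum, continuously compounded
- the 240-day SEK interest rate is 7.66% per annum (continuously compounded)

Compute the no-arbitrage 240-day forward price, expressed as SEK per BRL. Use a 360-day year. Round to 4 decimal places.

T = 240/360 years.
SEK growth factor: e^(0.0766×240/360) = 1.0523931.
BRL accumulates by e^(0.0125×240/360) = 1.0083682.
So F = 1.8278 × 1.0523931 / 1.0083682 = 1.907601 (SEK/BRL).

1.9076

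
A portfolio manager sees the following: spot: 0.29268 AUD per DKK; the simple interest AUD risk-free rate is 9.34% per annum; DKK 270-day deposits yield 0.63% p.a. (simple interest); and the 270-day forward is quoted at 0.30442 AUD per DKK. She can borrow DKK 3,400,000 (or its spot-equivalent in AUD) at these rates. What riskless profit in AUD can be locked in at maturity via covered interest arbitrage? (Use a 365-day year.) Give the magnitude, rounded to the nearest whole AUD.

T = 270/365 years.
Route A — deposit DKK, sell forward: 3,400,000 × 1.004660274 × 0.30442 = AUD 1,039,851.51.
Route B — convert at spot, deposit AUD: 3,400,000 × 0.29268 × 1.069090411 = AUD 1,063,864.70.
The quoted forward undervalues DKK, so borrow DKK, convert to AUD at spot, deposit the AUD at 9.34%, and buy DKK forward at 0.30442 to cover the loan.
Arbitrage profit = |1,039,851.51 − 1,063,864.70| = AUD 24,013.

AUD 24,013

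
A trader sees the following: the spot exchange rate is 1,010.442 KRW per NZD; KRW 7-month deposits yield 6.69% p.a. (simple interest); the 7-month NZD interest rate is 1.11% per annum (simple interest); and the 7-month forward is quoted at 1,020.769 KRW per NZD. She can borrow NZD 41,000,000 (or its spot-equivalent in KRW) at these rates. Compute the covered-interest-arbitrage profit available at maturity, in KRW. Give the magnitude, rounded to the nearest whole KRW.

T = 7/12 years.
Route A — deposit NZD, sell forward: 41,000,000 × 1.006475 × 1020.769 = KRW 42,122,517,650.28.
Route B — convert at spot, deposit KRW: 41,000,000 × 1010.442 × 1.039025 = KRW 43,044,854,461.05.
The quoted forward undervalues NZD, so borrow NZD, convert to KRW at spot, deposit the KRW at 6.69%, and buy NZD forward at 1,020.769 to cover the loan.
The gap between the two covered legs is KRW 922,336,811.

KRW 922,336,811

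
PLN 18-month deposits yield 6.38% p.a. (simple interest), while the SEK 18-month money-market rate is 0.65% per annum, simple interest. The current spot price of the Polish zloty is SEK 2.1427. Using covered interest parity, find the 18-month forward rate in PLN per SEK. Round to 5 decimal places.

T = 18/12 years.
SEK growth factor: 1 + 0.0065×18/12 = 1.009750.
PLN growth factor: 1 + 0.0638×18/12 = 1.095700.
CIP: F = S · (grow SEK)/(grow PLN) = 2.1427 × 1.009750/1.095700 = 1.974620 SEK per PLN.
Quoted the other way: 1/1.974620 = 0.50643 PLN per SEK.

0.50643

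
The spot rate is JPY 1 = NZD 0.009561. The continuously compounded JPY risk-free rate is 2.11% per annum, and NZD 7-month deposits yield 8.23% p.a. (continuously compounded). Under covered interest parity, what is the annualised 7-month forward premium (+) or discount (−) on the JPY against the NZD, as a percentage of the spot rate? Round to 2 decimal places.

+6.23%

T = 7/12 years.
CIP forward (NZD per JPY) = 0.009561 × 1.0491794/1.0123844 = 0.009908493.
Annualised premium = (F − S)/S × (1/T) = (0.009908493 − 0.009561)/0.009561 ÷ (7/12) = 6.23%.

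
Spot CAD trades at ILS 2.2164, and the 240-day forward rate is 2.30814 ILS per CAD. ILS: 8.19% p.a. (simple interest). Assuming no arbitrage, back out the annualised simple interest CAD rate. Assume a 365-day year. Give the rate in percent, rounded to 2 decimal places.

1.82%

T = 240/365 years.
By CIP, F/S equals the ILS-to-CAD growth ratio: 2.30814/2.2164 = 1.0413914.
ILS growth factor: 1 + 0.0819×240/365 = 1.0538521.
That pins the CAD growth at 1.0119654.
r = (1.0119654 − 1)/(240/365) = 0.018197 → 1.82%.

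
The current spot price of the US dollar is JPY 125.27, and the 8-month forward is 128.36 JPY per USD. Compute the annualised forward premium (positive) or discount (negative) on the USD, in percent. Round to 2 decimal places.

T = 8/12 years.
(F − S)/S = (128.36 − 125.27)/125.27 = 0.0246667.
Annualise by dividing by T: 0.0246667 / (8/12) = 0.037000 → 3.70%.

+3.70%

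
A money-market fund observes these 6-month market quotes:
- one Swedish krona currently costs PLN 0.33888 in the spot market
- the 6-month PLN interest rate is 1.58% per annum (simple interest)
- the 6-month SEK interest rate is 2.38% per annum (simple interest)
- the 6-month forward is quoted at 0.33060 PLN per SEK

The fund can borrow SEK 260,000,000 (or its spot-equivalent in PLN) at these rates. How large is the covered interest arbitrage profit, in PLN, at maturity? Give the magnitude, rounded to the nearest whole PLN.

T = 6/12 years.
Keep in SEK, deliver into the forward: 260,000,000·1.011900·0.33060 = PLN 86,978,876.40.
Swap to PLN now, deposit: 260,000,000·0.33888·1.007900 = PLN 88,804,859.52.
The quoted forward undervalues SEK, so borrow SEK, convert to PLN at spot, deposit the PLN at 1.58%, and buy SEK forward at 0.33060 to cover the loan.
Profit = 88,804,859.52 − 86,978,876.40 = PLN 1,825,983.

PLN 1,825,983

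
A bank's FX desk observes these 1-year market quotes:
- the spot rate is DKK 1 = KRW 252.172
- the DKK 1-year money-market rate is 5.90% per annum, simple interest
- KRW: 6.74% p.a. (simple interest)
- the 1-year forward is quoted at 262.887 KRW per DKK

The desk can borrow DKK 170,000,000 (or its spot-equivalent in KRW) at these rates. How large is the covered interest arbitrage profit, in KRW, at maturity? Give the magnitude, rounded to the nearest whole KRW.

T = 1 year.
Keep in DKK, deliver into the forward: 170,000,000·1.059000·262.887 = KRW 47,327,546,610.00.
Swap to KRW now, deposit: 170,000,000·252.172·1.067400 = KRW 45,758,626,776.00.
The quoted forward overvalues DKK, so borrow KRW, buy DKK at spot, deposit the DKK at 5.90%, and sell the proceeds forward at 262.887.
Arbitrage profit = |47,327,546,610.00 − 45,758,626,776.00| = KRW 1,568,919,834.

KRW 1,568,919,834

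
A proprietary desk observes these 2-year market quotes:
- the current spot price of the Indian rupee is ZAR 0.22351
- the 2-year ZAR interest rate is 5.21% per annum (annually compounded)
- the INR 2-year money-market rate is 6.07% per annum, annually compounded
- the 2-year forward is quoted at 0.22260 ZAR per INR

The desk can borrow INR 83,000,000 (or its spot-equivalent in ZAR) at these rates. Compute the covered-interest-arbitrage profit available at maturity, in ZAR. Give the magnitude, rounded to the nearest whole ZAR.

T = 2 years.
Route A — deposit INR, sell forward: 83,000,000 × 1.12508449 × 0.22260 = ZAR 20,786,836.02.
Route B — convert at spot, deposit ZAR: 83,000,000 × 0.22351 × 1.10691441 = ZAR 20,534,734.50.
The quoted forward overvalues INR, so borrow ZAR, buy INR at spot, deposit the INR at 6.07%, and sell the proceeds forward at 0.22260.
Arbitrage profit = |20,786,836.02 − 20,534,734.50| = ZAR 252,102.

ZAR 252,102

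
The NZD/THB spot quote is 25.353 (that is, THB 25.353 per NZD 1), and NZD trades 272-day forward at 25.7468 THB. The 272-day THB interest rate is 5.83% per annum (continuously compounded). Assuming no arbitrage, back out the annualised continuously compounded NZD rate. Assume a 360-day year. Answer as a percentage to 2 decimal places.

T = 272/360 years.
By CIP, F/S equals the THB-to-NZD growth ratio: 25.7468/25.353 = 1.0155327.
The THB side grows by e^(0.0583×272/360) = 1.0450334.
That pins the NZD growth at 1.0290495.
Take logs: ln 1.0290495 / (272/360) = 0.037900, so 3.79%.

3.79%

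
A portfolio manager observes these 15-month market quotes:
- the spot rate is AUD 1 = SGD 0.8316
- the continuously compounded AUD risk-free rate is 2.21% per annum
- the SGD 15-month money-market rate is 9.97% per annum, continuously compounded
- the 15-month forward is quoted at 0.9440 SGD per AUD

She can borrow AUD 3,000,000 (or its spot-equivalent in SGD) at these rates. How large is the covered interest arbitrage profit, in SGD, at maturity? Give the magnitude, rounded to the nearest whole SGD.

T = 15/12 years.
Keep in AUD, deliver into the forward: 3,000,000·1.028010108·0.9440 = SGD 2,911,324.63.
Swap to SGD now, deposit: 3,000,000·0.8316·1.132723602 = SGD 2,825,918.84.
The quoted forward overvalues AUD, so borrow SGD, buy AUD at spot, deposit the AUD at 2.21%, and sell the proceeds forward at 0.9440.
The gap between the two covered legs is SGD 85,406.

SGD 85,406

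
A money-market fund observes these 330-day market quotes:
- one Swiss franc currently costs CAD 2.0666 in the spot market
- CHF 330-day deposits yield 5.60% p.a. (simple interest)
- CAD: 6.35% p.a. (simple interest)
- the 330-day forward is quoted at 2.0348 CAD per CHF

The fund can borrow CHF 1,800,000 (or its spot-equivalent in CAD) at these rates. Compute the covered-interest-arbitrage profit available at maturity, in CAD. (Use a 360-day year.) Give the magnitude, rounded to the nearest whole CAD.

CAD 85,752

T = 330/360 years.
Keep in CHF, deliver into the forward: 1,800,000·1.051333333·2.0348 = CAD 3,850,655.52.
Swap to CAD now, deposit: 1,800,000·2.0666·1.058208333 = CAD 3,936,408.01.
The quoted forward undervalues CHF, so borrow CHF, convert to CAD at spot, deposit the CAD at 6.35%, and buy CHF forward at 2.0348 to cover the loan.
The gap between the two covered legs is CAD 85,752.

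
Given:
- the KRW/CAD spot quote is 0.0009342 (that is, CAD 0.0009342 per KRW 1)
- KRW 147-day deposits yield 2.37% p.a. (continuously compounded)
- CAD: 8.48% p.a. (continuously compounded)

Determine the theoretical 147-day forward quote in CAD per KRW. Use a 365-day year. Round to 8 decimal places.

0.00095747

T = 147/365 years.
CAD growth factor: e^(0.0848×147/365) = 1.0347422.
Growth of 1 KRW over T: e^(0.0237×147/365) = 1.0095906.
So F = 0.0009342 × 1.0347422 / 1.0095906 = 0.0009574734 (CAD/KRW).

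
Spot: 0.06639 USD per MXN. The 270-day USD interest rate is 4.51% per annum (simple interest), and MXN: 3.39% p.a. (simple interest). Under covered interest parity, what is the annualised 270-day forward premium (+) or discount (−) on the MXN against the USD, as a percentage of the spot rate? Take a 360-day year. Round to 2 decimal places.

T = 270/360 years.
F = S · g_USD/g_MXN = 0.06639 × 1.033825/1.025425 = 0.06693385.
Annualised premium = (F − S)/S × (1/T) = (0.06693385 − 0.06639)/0.06639 ÷ (270/360) = 1.09%.

+1.09%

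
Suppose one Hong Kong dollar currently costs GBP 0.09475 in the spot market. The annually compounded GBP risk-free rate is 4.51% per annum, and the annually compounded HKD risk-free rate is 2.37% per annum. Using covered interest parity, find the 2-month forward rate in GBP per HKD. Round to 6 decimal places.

T = 2/12 years.
Growth of 1 GBP over T: (1 + 0.0451)^(2/12) = 1.0073792.
Growth of 1 HKD over T: (1 + 0.0237)^(2/12) = 1.0039115.
Forward (GBP per HKD) = 0.09475 × 1.0073792 / 1.0039115 = 0.09507728.

0.095077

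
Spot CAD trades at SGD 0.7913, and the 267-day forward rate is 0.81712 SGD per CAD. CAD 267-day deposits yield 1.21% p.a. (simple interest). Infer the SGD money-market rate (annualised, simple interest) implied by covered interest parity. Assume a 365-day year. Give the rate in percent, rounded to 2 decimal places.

5.71%

T = 267/365 years.
F/S = 0.81712/0.7913 = 1.0326298 = (growth of SGD) / (growth of CAD).
The CAD side grows by 1 + 0.0121×267/365 = 1.0088512.
That pins the SGD growth at 1.0417698.
(1.0417698 − 1)/T = 0.057101, i.e. 5.71%.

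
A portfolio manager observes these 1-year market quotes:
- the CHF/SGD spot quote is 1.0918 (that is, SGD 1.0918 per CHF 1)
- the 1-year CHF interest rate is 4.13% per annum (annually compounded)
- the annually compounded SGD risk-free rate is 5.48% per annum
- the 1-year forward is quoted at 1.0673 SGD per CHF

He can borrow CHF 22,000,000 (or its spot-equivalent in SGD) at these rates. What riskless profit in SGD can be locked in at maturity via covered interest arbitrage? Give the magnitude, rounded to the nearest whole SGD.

SGD 885,525

T = 1 year.
Invest the CHF and cover forward: 22,000,000 × 1.041300 × 1.0673 = SGD 24,450,348.78.
Convert at spot and invest in SGD: 22,000,000 × 1.0918 × 1.054800 = SGD 25,335,874.08.
The quoted forward undervalues CHF, so borrow CHF, convert to SGD at spot, deposit the SGD at 5.48%, and buy CHF forward at 1.0673 to cover the loan.
Arbitrage profit = |24,450,348.78 − 25,335,874.08| = SGD 885,525.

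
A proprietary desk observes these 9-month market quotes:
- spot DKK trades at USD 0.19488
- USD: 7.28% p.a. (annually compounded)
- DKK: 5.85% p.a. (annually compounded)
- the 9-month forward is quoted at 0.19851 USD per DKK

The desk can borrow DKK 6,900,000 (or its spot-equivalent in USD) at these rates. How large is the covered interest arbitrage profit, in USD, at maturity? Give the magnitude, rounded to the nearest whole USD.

T = 9/12 years.
Invest the DKK and cover forward: 6,900,000 × 1.043561736 × 0.19851 = USD 1,429,386.34.
Convert at spot and invest in USD: 6,900,000 × 0.19488 × 1.054117622 = USD 1,417,442.45.
The quoted forward overvalues DKK, so borrow USD, buy DKK at spot, deposit the DKK at 5.85%, and sell the proceeds forward at 0.19851.
Profit = 1,429,386.34 − 1,417,442.45 = USD 11,944.

USD 11,944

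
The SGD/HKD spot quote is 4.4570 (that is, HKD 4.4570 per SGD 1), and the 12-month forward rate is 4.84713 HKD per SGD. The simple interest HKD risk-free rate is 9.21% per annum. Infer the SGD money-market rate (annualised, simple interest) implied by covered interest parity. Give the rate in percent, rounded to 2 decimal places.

T = 1 year.
CIP gives F = S · g_HKD/g_SGD, so g_HKD/g_SGD = 4.84713/4.457 = 1.0875320.
HKD growth factor: 1 + 0.0921×1 = 1.092100.
That pins the SGD growth at 1.0042003.
(1.0042003 − 1)/T = 0.004200, i.e. 0.42%.

0.42%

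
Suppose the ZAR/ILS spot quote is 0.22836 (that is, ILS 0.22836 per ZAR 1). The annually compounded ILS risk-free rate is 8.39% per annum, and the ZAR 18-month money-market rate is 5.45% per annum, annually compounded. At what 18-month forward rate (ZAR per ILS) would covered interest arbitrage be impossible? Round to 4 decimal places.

T = 18/12 years.
Growth of 1 ILS over T: (1 + 0.0839)^(18/12) = 1.1284539.
ZAR accumulates by (1 + 0.0545)^(18/12) = 1.0828539.
So F = 0.22836 × 1.1284539 / 1.0828539 = 0.2379765 (ILS/ZAR).
Invert for ZAR per ILS: 1 / 0.2379765 = 4.2021.

4.2021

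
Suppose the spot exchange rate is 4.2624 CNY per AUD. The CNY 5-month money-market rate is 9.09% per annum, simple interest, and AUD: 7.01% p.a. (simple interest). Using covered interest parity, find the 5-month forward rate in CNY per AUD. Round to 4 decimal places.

T = 5/12 years.
CNY accumulates by 1 + 0.0909×5/12 = 1.037875.
Growth of 1 AUD over T: 1 + 0.0701×5/12 = 1.0292083.
So F = 4.2624 × 1.037875 / 1.0292083 = 4.298293 (CNY/AUD).

4.2983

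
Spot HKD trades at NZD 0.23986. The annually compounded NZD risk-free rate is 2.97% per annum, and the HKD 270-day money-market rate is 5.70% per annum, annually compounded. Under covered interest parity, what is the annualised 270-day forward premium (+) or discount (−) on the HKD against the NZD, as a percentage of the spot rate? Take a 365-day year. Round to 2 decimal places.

T = 270/365 years.
CIP forward (NZD per HKD) = 0.23986 × 1.021886/1.0418589 = 0.23526178.
Annualised premium = (F − S)/S × (1/T) = (0.23526178 − 0.23986)/0.23986 ÷ (270/365) = -2.59%.

-2.59%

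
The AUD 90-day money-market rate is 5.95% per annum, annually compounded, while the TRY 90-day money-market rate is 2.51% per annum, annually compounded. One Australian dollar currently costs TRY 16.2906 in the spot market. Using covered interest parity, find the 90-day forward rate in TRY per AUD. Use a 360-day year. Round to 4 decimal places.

T = 90/360 years.
TRY accumulates by (1 + 0.0251)^(90/360) = 1.00621679.
Growth of 1 AUD over T: (1 + 0.0595)^(90/360) = 1.01455417.
CIP: F = S · (grow TRY)/(grow AUD) = 16.2906 × 1.00621679/1.01455417 = 16.156727 TRY per AUD.

16.1567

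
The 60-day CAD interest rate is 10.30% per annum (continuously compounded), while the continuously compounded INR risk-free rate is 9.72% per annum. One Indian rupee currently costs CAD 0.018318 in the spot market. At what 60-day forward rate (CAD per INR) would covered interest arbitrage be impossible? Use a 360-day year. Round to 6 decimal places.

0.018336

T = 60/360 years.
Growth of 1 CAD over T: e^(0.1030×60/360) = 1.0173149.
INR growth factor: e^(0.0972×60/360) = 1.0163319.
So F = 0.018318 × 1.0173149 / 1.0163319 = 0.01833572 (CAD/INR).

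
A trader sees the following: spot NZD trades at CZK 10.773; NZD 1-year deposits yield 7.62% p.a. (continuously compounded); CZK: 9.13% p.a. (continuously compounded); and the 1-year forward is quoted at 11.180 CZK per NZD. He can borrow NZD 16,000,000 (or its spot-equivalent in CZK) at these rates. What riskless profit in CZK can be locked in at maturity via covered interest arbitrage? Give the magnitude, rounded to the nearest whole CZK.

CZK 4,197,457

T = 1 year.
Route A — deposit NZD, sell forward: 16,000,000 × 1.07917838825 × 11.180 = CZK 193,043,430.09.
Route B — convert at spot, deposit CZK: 16,000,000 × 10.773 × 1.09559763525 = CZK 188,845,973.19.
The quoted forward overvalues NZD, so borrow CZK, buy NZD at spot, deposit the NZD at 7.62%, and sell the proceeds forward at 11.180.
The gap between the two covered legs is CZK 4,197,457.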